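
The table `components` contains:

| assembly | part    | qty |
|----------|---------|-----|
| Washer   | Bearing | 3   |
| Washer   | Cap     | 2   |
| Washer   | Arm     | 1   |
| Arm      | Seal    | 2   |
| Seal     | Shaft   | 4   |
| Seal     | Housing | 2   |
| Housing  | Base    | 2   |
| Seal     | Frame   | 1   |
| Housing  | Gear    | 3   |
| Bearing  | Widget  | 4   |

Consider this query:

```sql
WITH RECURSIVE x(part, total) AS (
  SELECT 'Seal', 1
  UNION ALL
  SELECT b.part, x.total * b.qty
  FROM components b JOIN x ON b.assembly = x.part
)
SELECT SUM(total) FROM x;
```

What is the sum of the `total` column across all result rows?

18

Base: (Seal, total=1).
Iteration 1: components of {Seal} -> Frame = 1*1 = 1, Housing = 1*2 = 2, Shaft = 1*4 = 4.
Iteration 2: components of {Frame,Housing,Shaft} -> Base = 2*2 = 4, Gear = 2*3 = 6.
Iteration 3: no further components; recursion stops.
SUM(total) = 1 + 4 + 2 + 1 + 4 + 6 = 18.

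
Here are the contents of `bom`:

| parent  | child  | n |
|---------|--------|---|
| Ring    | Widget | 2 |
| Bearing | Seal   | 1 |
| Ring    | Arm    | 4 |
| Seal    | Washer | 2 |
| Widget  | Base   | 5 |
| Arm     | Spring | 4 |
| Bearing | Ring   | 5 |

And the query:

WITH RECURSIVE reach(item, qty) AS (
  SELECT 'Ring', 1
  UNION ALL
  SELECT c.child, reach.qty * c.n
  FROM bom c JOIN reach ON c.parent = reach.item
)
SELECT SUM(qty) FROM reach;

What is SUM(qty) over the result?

Base: (Ring, qty=1).
Iteration 1: components of {Ring} -> Arm = 1*4 = 4, Widget = 1*2 = 2.
Iteration 2: components of {Arm,Widget} -> Base = 2*5 = 10, Spring = 4*4 = 16.
Iteration 3: no further components; recursion stops.
SUM(qty) = 1 + 4 + 2 + 16 + 10 = 33.

33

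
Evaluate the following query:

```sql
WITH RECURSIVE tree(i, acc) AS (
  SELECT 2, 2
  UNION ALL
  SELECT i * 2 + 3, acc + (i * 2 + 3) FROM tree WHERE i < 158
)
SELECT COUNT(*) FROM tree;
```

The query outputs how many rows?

Base: i=2, acc=2.
Iteration 1: 2 < 158 holds -> i = 2 * 2 + 3 = 7, acc = 2 + 7 = 9.
Iteration 2: 7 < 158 holds -> i = 7 * 2 + 3 = 17, acc = 9 + 17 = 26.
Iteration 3: 17 < 158 holds -> i = 17 * 2 + 3 = 37, acc = 26 + 37 = 63.
Iteration 4: 37 < 158 holds -> i = 37 * 2 + 3 = 77, acc = 63 + 77 = 140.
Iteration 5: 77 < 158 holds -> i = 77 * 2 + 3 = 157, acc = 140 + 157 = 297.
Iteration 6: 157 < 158 holds -> i = 157 * 2 + 3 = 317, acc = 297 + 317 = 614.
Iteration 7: 317 < 158 fails; recursion stops.
Total rows emitted: 7.

7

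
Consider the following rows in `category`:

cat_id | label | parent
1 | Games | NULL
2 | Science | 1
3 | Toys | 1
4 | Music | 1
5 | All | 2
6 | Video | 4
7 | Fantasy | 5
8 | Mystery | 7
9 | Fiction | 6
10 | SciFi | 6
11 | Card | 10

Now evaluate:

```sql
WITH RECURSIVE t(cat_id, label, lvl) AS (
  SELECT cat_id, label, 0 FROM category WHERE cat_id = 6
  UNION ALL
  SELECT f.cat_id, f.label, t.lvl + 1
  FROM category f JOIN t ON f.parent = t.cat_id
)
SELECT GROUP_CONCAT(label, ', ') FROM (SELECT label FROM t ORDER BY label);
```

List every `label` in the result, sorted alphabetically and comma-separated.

Card, Fiction, SciFi, Video

Base: cat_id=6 (Video) at lvl 0.
Iteration 1: rows with parent in {6} -> Fiction (id 9, lvl 1), SciFi (id 10, lvl 1).
Iteration 2: rows with parent in {9,10} -> Card (id 11, lvl 2).
Iteration 3: no rows with parent in {11}; recursion stops.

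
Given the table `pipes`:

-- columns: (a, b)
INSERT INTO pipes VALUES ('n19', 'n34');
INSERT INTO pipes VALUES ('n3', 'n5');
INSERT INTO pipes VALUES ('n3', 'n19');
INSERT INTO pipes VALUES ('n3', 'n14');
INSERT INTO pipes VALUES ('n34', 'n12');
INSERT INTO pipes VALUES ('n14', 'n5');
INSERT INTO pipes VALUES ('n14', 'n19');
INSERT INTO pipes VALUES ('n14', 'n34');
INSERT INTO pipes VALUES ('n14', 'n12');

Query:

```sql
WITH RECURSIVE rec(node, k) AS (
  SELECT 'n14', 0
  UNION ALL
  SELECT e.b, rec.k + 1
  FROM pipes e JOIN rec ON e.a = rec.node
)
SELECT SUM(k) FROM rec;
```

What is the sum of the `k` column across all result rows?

Base: (n14, k=0).
Iteration 1: edges from {n14} -> (n12, k=1), (n19, k=1), (n34, k=1), (n5, k=1).
Iteration 2: edges from {n12,n19,n34,n5} -> (n12, k=2), (n34, k=2).
Iteration 3: edges from {n12,n34} -> (n12, k=3).
Iteration 4: no outgoing edges from {n12}; recursion stops.
SUM(k) = 0 + 1 + 1 + 1 + 1 + 2 + 2 + 3 = 11.

11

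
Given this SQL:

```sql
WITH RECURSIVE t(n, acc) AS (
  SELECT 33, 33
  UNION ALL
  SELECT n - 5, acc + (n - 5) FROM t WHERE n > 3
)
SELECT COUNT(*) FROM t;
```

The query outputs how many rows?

7

Base: n=33, acc=33.
Iteration 1: 33 > 3 holds -> n = 33 - 5 = 28, acc = 33 + 28 = 61.
Iteration 2: 28 > 3 holds -> n = 28 - 5 = 23, acc = 61 + 23 = 84.
Iteration 3: 23 > 3 holds -> n = 23 - 5 = 18, acc = 84 + 18 = 102.
Iteration 4: 18 > 3 holds -> n = 18 - 5 = 13, acc = 102 + 13 = 115.
Iteration 5: 13 > 3 holds -> n = 13 - 5 = 8, acc = 115 + 8 = 123.
Iteration 6: 8 > 3 holds -> n = 8 - 5 = 3, acc = 123 + 3 = 126.
Iteration 7: 3 > 3 fails; recursion stops.
Total rows emitted: 7.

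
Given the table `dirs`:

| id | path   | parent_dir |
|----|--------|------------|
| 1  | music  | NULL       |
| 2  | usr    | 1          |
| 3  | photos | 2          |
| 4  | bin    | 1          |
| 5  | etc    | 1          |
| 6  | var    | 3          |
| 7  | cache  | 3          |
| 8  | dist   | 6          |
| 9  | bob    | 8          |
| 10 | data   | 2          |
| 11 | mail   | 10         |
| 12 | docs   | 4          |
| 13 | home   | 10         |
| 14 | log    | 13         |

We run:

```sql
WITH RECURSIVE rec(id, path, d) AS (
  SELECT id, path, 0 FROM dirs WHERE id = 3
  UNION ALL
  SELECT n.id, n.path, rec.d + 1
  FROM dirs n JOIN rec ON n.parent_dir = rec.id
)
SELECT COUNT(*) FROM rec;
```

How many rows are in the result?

Base: id=3 (photos) at d 0.
Iteration 1: rows with parent_dir in {3} -> var (id 6, d 1), cache (id 7, d 1).
Iteration 2: rows with parent_dir in {6,7} -> dist (id 8, d 2).
Iteration 3: rows with parent_dir in {8} -> bob (id 9, d 3).
Iteration 4: no rows with parent_dir in {9}; recursion stops.
Total rows emitted: 5.

5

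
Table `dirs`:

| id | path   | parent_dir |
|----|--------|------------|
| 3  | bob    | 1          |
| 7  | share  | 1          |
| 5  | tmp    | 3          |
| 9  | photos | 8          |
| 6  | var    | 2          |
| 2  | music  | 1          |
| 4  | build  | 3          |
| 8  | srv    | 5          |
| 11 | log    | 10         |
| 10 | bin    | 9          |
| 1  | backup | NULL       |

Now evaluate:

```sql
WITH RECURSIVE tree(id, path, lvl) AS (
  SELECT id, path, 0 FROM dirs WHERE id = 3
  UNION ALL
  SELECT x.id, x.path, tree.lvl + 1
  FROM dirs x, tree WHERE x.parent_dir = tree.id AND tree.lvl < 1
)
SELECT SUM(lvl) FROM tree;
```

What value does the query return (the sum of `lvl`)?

Base: id=3 (bob) at lvl 0.
Iteration 1: rows with parent_dir in {3} -> build (id 4, lvl 1), tmp (id 5, lvl 1).
Iteration 2: lvl < 1 fails for all current rows; recursion stops.
SUM(lvl) = 0 + 1 + 1 = 2.

2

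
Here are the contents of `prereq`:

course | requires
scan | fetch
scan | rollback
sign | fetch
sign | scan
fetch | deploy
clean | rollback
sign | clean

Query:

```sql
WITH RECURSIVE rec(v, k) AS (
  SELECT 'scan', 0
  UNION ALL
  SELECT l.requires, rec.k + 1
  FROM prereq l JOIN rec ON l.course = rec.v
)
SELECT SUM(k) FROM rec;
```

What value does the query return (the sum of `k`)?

Base: (scan, k=0).
Iteration 1: edges from {scan} -> (fetch, k=1), (rollback, k=1).
Iteration 2: edges from {fetch,rollback} -> (deploy, k=2).
Iteration 3: no outgoing edges from {deploy}; recursion stops.
SUM(k) = 0 + 1 + 1 + 2 = 4.

4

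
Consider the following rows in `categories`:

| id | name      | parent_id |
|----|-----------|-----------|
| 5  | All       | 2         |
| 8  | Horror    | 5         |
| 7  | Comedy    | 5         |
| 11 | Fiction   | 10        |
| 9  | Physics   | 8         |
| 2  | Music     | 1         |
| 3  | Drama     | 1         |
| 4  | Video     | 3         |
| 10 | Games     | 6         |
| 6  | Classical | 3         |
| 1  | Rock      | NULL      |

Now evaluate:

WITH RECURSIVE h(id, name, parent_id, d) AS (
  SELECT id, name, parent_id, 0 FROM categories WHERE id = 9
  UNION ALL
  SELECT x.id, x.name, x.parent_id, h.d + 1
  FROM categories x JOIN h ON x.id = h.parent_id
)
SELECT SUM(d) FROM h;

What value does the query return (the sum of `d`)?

10

Base: id=9 (Physics), parent_id=8, d 0.
Iteration 1: join on id=8 -> Horror (id 8, parent_id=5, d 1).
Iteration 2: join on id=5 -> All (id 5, parent_id=2, d 2).
Iteration 3: join on id=2 -> Music (id 2, parent_id=1, d 3).
Iteration 4: join on id=1 -> Rock (id 1, parent_id=NULL, d 4).
Iteration 5: parent_id is NULL; no match; recursion stops.
SUM(d) = 0 + 1 + 2 + 3 + 4 = 10.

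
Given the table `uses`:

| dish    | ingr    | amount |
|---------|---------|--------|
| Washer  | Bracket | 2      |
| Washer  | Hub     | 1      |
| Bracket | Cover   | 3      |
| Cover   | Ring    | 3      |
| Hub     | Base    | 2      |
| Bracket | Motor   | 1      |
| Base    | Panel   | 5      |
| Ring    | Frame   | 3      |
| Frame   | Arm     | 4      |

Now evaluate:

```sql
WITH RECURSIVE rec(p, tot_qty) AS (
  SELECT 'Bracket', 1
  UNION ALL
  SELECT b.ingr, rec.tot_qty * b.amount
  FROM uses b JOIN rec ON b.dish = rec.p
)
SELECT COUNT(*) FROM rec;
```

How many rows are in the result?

6

Base: (Bracket, tot_qty=1).
Iteration 1: components of {Bracket} -> Cover = 1*3 = 3, Motor = 1*1 = 1.
Iteration 2: components of {Cover,Motor} -> Ring = 3*3 = 9.
Iteration 3: components of {Ring} -> Frame = 9*3 = 27.
Iteration 4: components of {Frame} -> Arm = 27*4 = 108.
Iteration 5: no further components; recursion stops.
Total rows emitted: 6.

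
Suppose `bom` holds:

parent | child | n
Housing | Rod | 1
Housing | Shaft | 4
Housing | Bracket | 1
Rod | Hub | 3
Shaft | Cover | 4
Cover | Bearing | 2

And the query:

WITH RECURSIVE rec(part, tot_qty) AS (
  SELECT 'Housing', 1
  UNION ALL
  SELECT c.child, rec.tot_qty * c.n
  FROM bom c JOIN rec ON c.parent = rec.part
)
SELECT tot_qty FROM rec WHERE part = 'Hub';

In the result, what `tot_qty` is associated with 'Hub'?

3

Base: (Housing, tot_qty=1).
Iteration 1: components of {Housing} -> Bracket = 1*1 = 1, Rod = 1*1 = 1, Shaft = 1*4 = 4.
Iteration 2: components of {Bracket,Rod,Shaft} -> Cover = 4*4 = 16, Hub = 1*3 = 3.
Iteration 3: components of {Cover,Hub} -> Bearing = 16*2 = 32.
Iteration 4: no further components; recursion stops.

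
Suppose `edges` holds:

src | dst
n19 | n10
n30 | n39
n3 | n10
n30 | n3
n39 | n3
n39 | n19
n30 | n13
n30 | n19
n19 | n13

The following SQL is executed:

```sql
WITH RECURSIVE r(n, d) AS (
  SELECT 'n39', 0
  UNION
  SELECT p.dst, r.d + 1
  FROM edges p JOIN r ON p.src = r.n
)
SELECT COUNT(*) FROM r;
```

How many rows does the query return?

5

Base: (n39, d=0).
Iteration 1: edges from {n39} -> (n19, d=1), (n3, d=1).
Iteration 2: edges from {n19,n3} -> (n10, d=2), (n13, d=2). [UNION drops 1 duplicate row(s)]
Iteration 3: no outgoing edges from {n10,n13}; recursion stops.
Total rows emitted: 5.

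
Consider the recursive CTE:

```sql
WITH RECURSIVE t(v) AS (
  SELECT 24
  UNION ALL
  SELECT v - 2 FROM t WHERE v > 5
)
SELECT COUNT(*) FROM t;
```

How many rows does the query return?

Base: v=24.
Iteration 1: 24 > 5 holds -> v = 24 - 2 = 22.
Iteration 2: 22 > 5 holds -> v = 22 - 2 = 20.
Iteration 3: 20 > 5 holds -> v = 20 - 2 = 18.
Iteration 4: 18 > 5 holds -> v = 18 - 2 = 16.
Iteration 5: 16 > 5 holds -> v = 16 - 2 = 14.
Iteration 6: 14 > 5 holds -> v = 14 - 2 = 12.
Iteration 7: 12 > 5 holds -> v = 12 - 2 = 10.
Iteration 8: 10 > 5 holds -> v = 10 - 2 = 8.
Iteration 9: 8 > 5 holds -> v = 8 - 2 = 6.
Iteration 10: 6 > 5 holds -> v = 6 - 2 = 4.
Iteration 11: 4 > 5 fails; recursion stops.
Total rows emitted: 11.

11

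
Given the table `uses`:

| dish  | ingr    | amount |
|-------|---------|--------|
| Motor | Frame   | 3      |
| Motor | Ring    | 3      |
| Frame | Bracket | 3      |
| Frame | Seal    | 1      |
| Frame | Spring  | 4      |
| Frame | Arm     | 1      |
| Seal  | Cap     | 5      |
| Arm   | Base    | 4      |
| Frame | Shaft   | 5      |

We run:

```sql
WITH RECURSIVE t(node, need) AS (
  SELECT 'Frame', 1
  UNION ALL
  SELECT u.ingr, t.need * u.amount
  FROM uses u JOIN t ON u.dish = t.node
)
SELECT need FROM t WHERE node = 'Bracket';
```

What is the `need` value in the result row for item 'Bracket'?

3

Base: (Frame, need=1).
Iteration 1: components of {Frame} -> Arm = 1*1 = 1, Bracket = 1*3 = 3, Seal = 1*1 = 1, Shaft = 1*5 = 5, Spring = 1*4 = 4.
Iteration 2: components of {Arm,Bracket,Seal,Shaft,Spring} -> Base = 1*4 = 4, Cap = 1*5 = 5.
Iteration 3: no further components; recursion stops.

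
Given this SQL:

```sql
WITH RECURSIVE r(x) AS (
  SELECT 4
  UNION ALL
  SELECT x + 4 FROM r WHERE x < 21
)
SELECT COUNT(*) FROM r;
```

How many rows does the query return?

Base: x=4.
Iteration 1: 4 < 21 holds -> x = 4 + 4 = 8.
Iteration 2: 8 < 21 holds -> x = 8 + 4 = 12.
Iteration 3: 12 < 21 holds -> x = 12 + 4 = 16.
Iteration 4: 16 < 21 holds -> x = 16 + 4 = 20.
Iteration 5: 20 < 21 holds -> x = 20 + 4 = 24.
Iteration 6: 24 < 21 fails; recursion stops.
Total rows emitted: 6.

6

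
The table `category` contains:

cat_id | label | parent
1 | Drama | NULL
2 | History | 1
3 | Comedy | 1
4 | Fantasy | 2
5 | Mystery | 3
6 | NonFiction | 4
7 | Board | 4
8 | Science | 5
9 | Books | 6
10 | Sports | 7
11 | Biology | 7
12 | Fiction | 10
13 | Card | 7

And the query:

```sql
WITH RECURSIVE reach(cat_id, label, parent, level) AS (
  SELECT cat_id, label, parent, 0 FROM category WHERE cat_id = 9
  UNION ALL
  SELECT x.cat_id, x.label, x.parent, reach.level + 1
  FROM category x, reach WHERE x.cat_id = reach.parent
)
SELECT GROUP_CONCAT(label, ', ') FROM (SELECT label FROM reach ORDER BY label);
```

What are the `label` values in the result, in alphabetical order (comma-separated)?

Base: cat_id=9 (Books), parent=6, level 0.
Iteration 1: join on cat_id=6 -> NonFiction (id 6, parent=4, level 1).
Iteration 2: join on cat_id=4 -> Fantasy (id 4, parent=2, level 2).
Iteration 3: join on cat_id=2 -> History (id 2, parent=1, level 3).
Iteration 4: join on cat_id=1 -> Drama (id 1, parent=NULL, level 4).
Iteration 5: parent is NULL; no match; recursion stops.

Books, Drama, Fantasy, History, NonFiction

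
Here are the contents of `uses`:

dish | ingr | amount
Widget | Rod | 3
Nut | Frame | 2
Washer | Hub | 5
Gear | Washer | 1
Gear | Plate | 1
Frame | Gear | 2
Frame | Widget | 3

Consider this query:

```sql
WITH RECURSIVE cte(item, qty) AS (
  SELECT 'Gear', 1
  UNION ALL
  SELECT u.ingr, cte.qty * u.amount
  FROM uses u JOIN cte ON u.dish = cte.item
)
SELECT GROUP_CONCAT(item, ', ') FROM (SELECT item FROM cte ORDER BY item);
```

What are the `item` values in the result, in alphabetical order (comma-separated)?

Base: (Gear, qty=1).
Iteration 1: components of {Gear} -> Plate = 1*1 = 1, Washer = 1*1 = 1.
Iteration 2: components of {Plate,Washer} -> Hub = 1*5 = 5.
Iteration 3: no further components; recursion stops.

Gear, Hub, Plate, Washer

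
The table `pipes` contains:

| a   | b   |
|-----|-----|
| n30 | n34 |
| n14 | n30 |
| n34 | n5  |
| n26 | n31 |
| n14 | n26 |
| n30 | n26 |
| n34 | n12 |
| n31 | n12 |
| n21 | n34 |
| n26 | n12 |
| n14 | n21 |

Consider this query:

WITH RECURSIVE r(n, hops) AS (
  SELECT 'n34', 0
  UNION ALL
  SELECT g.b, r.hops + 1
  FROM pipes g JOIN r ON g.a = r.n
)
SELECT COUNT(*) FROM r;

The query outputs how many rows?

3

Base: (n34, hops=0).
Iteration 1: edges from {n34} -> (n12, hops=1), (n5, hops=1).
Iteration 2: no outgoing edges from {n12,n5}; recursion stops.
Total rows emitted: 3.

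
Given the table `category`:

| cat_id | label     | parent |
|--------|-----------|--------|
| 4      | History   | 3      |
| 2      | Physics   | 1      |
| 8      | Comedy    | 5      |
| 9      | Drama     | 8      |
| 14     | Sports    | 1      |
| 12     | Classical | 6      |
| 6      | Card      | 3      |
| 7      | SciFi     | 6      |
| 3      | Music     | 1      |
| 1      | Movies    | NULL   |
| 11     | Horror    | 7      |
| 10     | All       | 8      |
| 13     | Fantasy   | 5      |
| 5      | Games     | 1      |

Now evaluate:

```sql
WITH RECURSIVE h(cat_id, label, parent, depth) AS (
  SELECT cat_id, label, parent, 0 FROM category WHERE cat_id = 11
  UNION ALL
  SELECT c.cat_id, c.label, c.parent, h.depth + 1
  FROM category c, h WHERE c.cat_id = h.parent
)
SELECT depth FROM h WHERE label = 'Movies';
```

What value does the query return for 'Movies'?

Base: cat_id=11 (Horror), parent=7, depth 0.
Iteration 1: join on cat_id=7 -> SciFi (id 7, parent=6, depth 1).
Iteration 2: join on cat_id=6 -> Card (id 6, parent=3, depth 2).
Iteration 3: join on cat_id=3 -> Music (id 3, parent=1, depth 3).
Iteration 4: join on cat_id=1 -> Movies (id 1, parent=NULL, depth 4).
Iteration 5: parent is NULL; no match; recursion stops.

4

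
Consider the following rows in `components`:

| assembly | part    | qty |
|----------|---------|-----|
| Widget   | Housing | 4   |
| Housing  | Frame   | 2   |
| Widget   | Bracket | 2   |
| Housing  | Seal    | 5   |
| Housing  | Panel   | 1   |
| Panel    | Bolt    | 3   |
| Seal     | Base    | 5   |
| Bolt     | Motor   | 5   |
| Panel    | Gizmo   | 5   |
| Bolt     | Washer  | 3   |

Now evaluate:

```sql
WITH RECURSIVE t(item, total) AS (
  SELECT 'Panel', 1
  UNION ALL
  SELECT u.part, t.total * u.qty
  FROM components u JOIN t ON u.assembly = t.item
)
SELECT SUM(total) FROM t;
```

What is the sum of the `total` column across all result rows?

33

Base: (Panel, total=1).
Iteration 1: components of {Panel} -> Bolt = 1*3 = 3, Gizmo = 1*5 = 5.
Iteration 2: components of {Bolt,Gizmo} -> Motor = 3*5 = 15, Washer = 3*3 = 9.
Iteration 3: no further components; recursion stops.
SUM(total) = 1 + 3 + 5 + 15 + 9 = 33.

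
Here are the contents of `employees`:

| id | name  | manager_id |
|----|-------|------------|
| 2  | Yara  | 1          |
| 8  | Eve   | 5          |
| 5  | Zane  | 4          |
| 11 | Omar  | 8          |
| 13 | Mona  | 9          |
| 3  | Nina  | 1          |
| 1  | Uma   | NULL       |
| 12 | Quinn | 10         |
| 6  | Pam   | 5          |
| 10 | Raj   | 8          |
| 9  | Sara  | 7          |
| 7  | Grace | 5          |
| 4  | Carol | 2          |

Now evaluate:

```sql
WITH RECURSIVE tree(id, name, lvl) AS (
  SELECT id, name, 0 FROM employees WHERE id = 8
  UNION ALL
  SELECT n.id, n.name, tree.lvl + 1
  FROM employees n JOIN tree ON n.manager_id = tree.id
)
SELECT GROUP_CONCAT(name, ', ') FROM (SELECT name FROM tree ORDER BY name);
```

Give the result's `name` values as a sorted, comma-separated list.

Base: id=8 (Eve) at lvl 0.
Iteration 1: rows with manager_id in {8} -> Raj (id 10, lvl 1), Omar (id 11, lvl 1).
Iteration 2: rows with manager_id in {10,11} -> Quinn (id 12, lvl 2).
Iteration 3: no rows with manager_id in {12}; recursion stops.

Eve, Omar, Quinn, Raj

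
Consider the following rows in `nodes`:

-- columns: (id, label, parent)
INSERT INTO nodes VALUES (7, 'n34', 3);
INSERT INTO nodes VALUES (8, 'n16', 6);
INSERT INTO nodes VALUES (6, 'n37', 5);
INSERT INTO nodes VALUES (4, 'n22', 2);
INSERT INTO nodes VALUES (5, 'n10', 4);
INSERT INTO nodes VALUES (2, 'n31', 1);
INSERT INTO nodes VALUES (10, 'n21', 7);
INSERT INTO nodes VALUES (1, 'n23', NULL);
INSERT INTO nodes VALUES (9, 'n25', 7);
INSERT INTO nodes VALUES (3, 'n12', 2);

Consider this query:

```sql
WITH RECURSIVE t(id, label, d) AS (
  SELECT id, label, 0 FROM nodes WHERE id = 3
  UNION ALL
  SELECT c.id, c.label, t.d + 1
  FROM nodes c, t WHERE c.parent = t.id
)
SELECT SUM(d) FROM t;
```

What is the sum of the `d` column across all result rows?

Base: id=3 (n12) at d 0.
Iteration 1: rows with parent in {3} -> n34 (id 7, d 1).
Iteration 2: rows with parent in {7} -> n25 (id 9, d 2), n21 (id 10, d 2).
Iteration 3: no rows with parent in {9,10}; recursion stops.
SUM(d) = 0 + 1 + 2 + 2 = 5.

5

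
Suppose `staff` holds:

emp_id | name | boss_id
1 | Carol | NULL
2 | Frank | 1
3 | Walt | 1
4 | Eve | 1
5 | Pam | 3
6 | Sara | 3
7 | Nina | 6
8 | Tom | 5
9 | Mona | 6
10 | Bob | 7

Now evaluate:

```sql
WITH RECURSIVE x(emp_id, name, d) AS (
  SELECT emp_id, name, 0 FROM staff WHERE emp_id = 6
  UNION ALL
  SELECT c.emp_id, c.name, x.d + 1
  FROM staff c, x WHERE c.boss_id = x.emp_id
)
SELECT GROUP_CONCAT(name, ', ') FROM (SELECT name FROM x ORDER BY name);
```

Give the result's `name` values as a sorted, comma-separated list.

Bob, Mona, Nina, Sara

Base: emp_id=6 (Sara) at d 0.
Iteration 1: rows with boss_id in {6} -> Nina (id 7, d 1), Mona (id 9, d 1).
Iteration 2: rows with boss_id in {7,9} -> Bob (id 10, d 2).
Iteration 3: no rows with boss_id in {10}; recursion stops.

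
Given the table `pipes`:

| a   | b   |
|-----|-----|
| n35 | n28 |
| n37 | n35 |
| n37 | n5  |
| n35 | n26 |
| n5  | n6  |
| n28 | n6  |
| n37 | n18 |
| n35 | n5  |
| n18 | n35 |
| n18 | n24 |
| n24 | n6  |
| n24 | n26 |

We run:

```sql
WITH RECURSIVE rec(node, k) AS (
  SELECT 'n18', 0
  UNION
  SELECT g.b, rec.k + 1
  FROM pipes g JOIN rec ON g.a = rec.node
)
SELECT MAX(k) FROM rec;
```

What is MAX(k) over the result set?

3

Base: (n18, k=0).
Iteration 1: edges from {n18} -> (n24, k=1), (n35, k=1).
Iteration 2: edges from {n24,n35} -> (n26, k=2), (n28, k=2), (n5, k=2), (n6, k=2). [UNION drops 1 duplicate row(s)]
Iteration 3: edges from {n26,n28,n5,n6} -> (n6, k=3). [UNION drops 1 duplicate row(s)]
Iteration 4: no outgoing edges from {n6}; recursion stops.
k values: 0, 1, 1, 2, 2, 2, 2, 3; the maximum is 3.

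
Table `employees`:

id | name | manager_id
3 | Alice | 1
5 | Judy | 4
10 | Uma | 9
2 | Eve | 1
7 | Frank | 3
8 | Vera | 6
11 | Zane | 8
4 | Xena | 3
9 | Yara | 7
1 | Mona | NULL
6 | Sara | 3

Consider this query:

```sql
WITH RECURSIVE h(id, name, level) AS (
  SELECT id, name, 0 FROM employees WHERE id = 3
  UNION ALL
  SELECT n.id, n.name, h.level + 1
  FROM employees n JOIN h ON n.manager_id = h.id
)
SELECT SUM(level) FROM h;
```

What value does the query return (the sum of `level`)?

15

Base: id=3 (Alice) at level 0.
Iteration 1: rows with manager_id in {3} -> Xena (id 4, level 1), Sara (id 6, level 1), Frank (id 7, level 1).
Iteration 2: rows with manager_id in {4,6,7} -> Judy (id 5, level 2), Vera (id 8, level 2), Yara (id 9, level 2).
Iteration 3: rows with manager_id in {5,8,9} -> Uma (id 10, level 3), Zane (id 11, level 3).
Iteration 4: no rows with manager_id in {10,11}; recursion stops.
SUM(level) = 0 + 1 + 1 + 1 + 2 + 2 + 2 + 3 + 3 = 15.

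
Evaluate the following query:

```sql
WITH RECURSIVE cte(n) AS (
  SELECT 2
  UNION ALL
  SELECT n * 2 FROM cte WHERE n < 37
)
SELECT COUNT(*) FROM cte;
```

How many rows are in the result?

Base: n=2.
Iteration 1: 2 < 37 holds -> n = 2 * 2 = 4.
Iteration 2: 4 < 37 holds -> n = 4 * 2 = 8.
Iteration 3: 8 < 37 holds -> n = 8 * 2 = 16.
Iteration 4: 16 < 37 holds -> n = 16 * 2 = 32.
Iteration 5: 32 < 37 holds -> n = 32 * 2 = 64.
Iteration 6: 64 < 37 fails; recursion stops.
Total rows emitted: 6.

6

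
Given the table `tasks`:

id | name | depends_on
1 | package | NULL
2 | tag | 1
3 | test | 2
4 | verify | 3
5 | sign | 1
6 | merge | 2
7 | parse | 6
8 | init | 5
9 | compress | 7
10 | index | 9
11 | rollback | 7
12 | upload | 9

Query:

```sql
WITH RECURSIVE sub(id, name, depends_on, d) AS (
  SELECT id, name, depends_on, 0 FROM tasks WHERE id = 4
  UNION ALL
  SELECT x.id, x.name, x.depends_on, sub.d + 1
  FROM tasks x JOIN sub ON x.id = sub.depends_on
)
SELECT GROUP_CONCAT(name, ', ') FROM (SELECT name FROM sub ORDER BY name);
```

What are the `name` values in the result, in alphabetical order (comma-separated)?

package, tag, test, verify

Base: id=4 (verify), depends_on=3, d 0.
Iteration 1: join on id=3 -> test (id 3, depends_on=2, d 1).
Iteration 2: join on id=2 -> tag (id 2, depends_on=1, d 2).
Iteration 3: join on id=1 -> package (id 1, depends_on=NULL, d 3).
Iteration 4: depends_on is NULL; no match; recursion stops.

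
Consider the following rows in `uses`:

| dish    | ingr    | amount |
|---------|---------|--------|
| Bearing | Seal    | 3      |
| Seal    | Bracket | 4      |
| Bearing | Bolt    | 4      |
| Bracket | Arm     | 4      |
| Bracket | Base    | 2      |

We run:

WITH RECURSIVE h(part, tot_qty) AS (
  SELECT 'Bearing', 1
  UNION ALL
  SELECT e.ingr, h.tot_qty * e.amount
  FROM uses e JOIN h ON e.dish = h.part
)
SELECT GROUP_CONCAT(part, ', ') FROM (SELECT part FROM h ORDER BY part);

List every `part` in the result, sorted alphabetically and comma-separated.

Base: (Bearing, tot_qty=1).
Iteration 1: components of {Bearing} -> Bolt = 1*4 = 4, Seal = 1*3 = 3.
Iteration 2: components of {Bolt,Seal} -> Bracket = 3*4 = 12.
Iteration 3: components of {Bracket} -> Arm = 12*4 = 48, Base = 12*2 = 24.
Iteration 4: no further components; recursion stops.

Arm, Base, Bearing, Bolt, Bracket, Seal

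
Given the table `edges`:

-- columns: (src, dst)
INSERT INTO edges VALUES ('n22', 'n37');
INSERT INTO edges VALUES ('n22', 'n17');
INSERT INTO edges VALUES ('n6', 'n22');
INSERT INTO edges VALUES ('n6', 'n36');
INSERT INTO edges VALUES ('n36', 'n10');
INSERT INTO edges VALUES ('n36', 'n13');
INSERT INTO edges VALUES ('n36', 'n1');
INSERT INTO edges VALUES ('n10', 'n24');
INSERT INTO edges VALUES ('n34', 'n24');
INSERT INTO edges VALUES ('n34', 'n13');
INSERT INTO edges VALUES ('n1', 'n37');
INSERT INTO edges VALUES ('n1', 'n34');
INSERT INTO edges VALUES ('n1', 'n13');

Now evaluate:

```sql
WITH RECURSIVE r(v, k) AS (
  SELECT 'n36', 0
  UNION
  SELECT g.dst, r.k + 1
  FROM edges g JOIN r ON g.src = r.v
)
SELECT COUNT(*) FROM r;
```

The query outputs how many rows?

10

Base: (n36, k=0).
Iteration 1: edges from {n36} -> (n1, k=1), (n10, k=1), (n13, k=1).
Iteration 2: edges from {n1,n10,n13} -> (n13, k=2), (n24, k=2), (n34, k=2), (n37, k=2).
Iteration 3: edges from {n13,n24,n34,n37} -> (n13, k=3), (n24, k=3).
Iteration 4: no outgoing edges from {n13,n24}; recursion stops.
Total rows emitted: 10.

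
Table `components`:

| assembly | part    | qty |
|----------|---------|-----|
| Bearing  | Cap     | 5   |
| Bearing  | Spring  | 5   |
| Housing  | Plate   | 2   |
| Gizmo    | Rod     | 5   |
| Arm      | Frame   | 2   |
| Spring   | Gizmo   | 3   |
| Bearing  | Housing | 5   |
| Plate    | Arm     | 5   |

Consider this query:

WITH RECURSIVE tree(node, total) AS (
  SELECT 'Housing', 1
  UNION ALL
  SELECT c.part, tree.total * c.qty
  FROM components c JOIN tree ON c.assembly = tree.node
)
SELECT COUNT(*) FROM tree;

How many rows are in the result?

4

Base: (Housing, total=1).
Iteration 1: components of {Housing} -> Plate = 1*2 = 2.
Iteration 2: components of {Plate} -> Arm = 2*5 = 10.
Iteration 3: components of {Arm} -> Frame = 10*2 = 20.
Iteration 4: no further components; recursion stops.
Total rows emitted: 4.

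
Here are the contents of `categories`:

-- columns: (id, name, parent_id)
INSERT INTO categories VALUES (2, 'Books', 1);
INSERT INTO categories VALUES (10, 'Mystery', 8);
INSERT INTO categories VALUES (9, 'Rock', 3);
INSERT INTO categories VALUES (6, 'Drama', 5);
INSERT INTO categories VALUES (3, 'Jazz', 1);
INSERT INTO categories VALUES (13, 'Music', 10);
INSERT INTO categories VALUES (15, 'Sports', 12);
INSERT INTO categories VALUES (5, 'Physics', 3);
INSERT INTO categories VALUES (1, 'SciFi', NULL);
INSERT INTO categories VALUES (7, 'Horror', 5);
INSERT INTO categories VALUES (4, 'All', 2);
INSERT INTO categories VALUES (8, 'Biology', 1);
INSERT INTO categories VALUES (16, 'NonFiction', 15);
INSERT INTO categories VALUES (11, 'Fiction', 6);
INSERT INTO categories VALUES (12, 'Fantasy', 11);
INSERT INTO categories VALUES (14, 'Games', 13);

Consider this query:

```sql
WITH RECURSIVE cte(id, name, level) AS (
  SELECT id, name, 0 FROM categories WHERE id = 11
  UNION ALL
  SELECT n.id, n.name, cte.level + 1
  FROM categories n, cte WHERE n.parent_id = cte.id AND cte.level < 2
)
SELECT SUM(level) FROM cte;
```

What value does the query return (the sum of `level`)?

3

Base: id=11 (Fiction) at level 0.
Iteration 1: rows with parent_id in {11} -> Fantasy (id 12, level 1).
Iteration 2: rows with parent_id in {12} -> Sports (id 15, level 2).
Iteration 3: level < 2 fails for all current rows; recursion stops.
SUM(level) = 0 + 1 + 2 = 3.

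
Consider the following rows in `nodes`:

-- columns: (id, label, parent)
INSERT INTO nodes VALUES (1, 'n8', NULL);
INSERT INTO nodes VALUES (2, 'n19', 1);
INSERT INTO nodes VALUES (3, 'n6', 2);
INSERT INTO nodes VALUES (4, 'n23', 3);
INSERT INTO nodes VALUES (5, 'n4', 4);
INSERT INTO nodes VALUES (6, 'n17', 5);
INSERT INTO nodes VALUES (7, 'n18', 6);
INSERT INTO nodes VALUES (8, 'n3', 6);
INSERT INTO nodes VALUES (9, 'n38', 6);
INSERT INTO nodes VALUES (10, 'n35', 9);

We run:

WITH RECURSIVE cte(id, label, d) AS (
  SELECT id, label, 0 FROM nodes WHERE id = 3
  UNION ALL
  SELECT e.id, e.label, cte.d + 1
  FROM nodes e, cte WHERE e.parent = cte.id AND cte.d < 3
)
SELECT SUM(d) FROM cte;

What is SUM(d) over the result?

Base: id=3 (n6) at d 0.
Iteration 1: rows with parent in {3} -> n23 (id 4, d 1).
Iteration 2: rows with parent in {4} -> n4 (id 5, d 2).
Iteration 3: rows with parent in {5} -> n17 (id 6, d 3).
Iteration 4: d < 3 fails for all current rows; recursion stops.
SUM(d) = 0 + 1 + 2 + 3 = 6.

6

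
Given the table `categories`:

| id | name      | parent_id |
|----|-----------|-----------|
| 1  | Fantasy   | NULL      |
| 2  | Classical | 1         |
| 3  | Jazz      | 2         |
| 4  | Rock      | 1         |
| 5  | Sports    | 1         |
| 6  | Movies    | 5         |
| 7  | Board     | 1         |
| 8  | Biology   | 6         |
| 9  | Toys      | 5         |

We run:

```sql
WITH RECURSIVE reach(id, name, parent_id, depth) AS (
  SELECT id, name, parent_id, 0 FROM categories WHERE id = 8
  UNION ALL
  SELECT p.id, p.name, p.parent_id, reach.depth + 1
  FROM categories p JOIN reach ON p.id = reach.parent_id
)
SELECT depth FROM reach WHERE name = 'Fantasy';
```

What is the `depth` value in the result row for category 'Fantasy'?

Base: id=8 (Biology), parent_id=6, depth 0.
Iteration 1: join on id=6 -> Movies (id 6, parent_id=5, depth 1).
Iteration 2: join on id=5 -> Sports (id 5, parent_id=1, depth 2).
Iteration 3: join on id=1 -> Fantasy (id 1, parent_id=NULL, depth 3).
Iteration 4: parent_id is NULL; no match; recursion stops.

3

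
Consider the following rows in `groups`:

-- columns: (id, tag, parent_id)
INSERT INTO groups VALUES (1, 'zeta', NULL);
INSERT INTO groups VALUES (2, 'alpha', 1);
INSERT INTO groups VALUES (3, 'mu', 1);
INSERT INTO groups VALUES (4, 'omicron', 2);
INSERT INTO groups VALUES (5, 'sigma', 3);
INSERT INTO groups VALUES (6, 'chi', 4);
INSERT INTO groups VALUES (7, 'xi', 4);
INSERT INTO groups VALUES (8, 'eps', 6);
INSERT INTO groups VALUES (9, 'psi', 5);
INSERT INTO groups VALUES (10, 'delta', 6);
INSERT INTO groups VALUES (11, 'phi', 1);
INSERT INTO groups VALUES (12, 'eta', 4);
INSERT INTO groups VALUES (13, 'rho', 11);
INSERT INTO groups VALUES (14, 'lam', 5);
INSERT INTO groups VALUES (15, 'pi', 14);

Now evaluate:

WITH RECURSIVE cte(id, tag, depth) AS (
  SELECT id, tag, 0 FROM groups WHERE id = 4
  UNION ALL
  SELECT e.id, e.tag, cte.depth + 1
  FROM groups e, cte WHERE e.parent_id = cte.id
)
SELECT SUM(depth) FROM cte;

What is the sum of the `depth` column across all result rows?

7

Base: id=4 (omicron) at depth 0.
Iteration 1: rows with parent_id in {4} -> chi (id 6, depth 1), xi (id 7, depth 1), eta (id 12, depth 1).
Iteration 2: rows with parent_id in {6,7,12} -> eps (id 8, depth 2), delta (id 10, depth 2).
Iteration 3: no rows with parent_id in {8,10}; recursion stops.
SUM(depth) = 0 + 1 + 1 + 1 + 2 + 2 = 7.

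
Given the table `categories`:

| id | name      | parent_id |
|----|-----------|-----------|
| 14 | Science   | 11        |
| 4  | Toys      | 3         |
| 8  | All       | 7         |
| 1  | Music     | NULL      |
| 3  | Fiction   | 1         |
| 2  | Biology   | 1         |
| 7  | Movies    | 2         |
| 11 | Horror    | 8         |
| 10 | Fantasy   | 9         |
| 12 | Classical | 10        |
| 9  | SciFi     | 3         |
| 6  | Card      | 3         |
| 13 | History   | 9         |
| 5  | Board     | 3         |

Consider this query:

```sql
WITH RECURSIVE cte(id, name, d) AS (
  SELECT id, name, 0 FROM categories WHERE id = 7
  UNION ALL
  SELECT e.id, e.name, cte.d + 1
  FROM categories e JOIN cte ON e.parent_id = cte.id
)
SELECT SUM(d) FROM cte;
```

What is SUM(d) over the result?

Base: id=7 (Movies) at d 0.
Iteration 1: rows with parent_id in {7} -> All (id 8, d 1).
Iteration 2: rows with parent_id in {8} -> Horror (id 11, d 2).
Iteration 3: rows with parent_id in {11} -> Science (id 14, d 3).
Iteration 4: no rows with parent_id in {14}; recursion stops.
SUM(d) = 0 + 1 + 2 + 3 = 6.

6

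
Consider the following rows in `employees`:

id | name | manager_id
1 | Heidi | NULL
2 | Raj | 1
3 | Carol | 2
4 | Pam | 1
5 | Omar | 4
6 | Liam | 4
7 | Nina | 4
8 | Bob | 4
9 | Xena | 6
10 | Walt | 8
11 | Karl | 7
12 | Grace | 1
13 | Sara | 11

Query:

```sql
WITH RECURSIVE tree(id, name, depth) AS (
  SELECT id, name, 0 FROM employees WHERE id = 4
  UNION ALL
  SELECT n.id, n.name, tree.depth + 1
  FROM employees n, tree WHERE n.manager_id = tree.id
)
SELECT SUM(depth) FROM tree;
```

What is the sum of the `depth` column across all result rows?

Base: id=4 (Pam) at depth 0.
Iteration 1: rows with manager_id in {4} -> Omar (id 5, depth 1), Liam (id 6, depth 1), Nina (id 7, depth 1), Bob (id 8, depth 1).
Iteration 2: rows with manager_id in {5,6,7,8} -> Xena (id 9, depth 2), Walt (id 10, depth 2), Karl (id 11, depth 2).
Iteration 3: rows with manager_id in {9,10,11} -> Sara (id 13, depth 3).
Iteration 4: no rows with manager_id in {13}; recursion stops.
SUM(depth) = 0 + 1 + 1 + 1 + 1 + 2 + 2 + 2 + 3 = 13.

13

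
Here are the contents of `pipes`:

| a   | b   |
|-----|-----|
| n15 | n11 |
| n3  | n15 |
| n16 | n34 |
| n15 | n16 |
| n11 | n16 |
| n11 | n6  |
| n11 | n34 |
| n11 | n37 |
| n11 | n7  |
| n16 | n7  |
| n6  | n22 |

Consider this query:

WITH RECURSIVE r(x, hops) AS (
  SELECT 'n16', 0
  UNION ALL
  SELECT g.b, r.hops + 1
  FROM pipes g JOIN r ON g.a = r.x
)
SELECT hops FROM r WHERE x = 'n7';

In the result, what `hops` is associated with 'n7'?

1

Base: (n16, hops=0).
Iteration 1: edges from {n16} -> (n34, hops=1), (n7, hops=1).
Iteration 2: no outgoing edges from {n34,n7}; recursion stops.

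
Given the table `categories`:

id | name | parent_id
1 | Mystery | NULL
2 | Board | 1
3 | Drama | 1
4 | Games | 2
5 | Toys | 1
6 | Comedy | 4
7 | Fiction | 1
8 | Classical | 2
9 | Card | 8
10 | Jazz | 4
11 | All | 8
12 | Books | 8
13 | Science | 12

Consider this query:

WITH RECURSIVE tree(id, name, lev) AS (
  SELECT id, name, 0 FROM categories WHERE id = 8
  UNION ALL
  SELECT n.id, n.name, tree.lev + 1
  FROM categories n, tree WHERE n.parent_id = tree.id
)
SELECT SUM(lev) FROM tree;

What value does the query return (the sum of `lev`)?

5

Base: id=8 (Classical) at lev 0.
Iteration 1: rows with parent_id in {8} -> Card (id 9, lev 1), All (id 11, lev 1), Books (id 12, lev 1).
Iteration 2: rows with parent_id in {9,11,12} -> Science (id 13, lev 2).
Iteration 3: no rows with parent_id in {13}; recursion stops.
SUM(lev) = 0 + 1 + 1 + 1 + 2 = 5.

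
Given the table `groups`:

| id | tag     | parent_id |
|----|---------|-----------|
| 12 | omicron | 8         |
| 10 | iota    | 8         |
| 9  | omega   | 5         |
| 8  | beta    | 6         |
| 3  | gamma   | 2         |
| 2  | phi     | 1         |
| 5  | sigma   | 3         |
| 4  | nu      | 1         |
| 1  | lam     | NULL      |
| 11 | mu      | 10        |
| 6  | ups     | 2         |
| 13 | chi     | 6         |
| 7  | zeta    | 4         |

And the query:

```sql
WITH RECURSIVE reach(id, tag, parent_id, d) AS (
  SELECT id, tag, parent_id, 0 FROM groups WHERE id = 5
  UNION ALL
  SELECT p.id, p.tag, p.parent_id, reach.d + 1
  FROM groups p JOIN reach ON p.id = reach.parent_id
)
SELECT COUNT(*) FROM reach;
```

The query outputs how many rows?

Base: id=5 (sigma), parent_id=3, d 0.
Iteration 1: join on id=3 -> gamma (id 3, parent_id=2, d 1).
Iteration 2: join on id=2 -> phi (id 2, parent_id=1, d 2).
Iteration 3: join on id=1 -> lam (id 1, parent_id=NULL, d 3).
Iteration 4: parent_id is NULL; no match; recursion stops.
Total rows emitted: 4.

4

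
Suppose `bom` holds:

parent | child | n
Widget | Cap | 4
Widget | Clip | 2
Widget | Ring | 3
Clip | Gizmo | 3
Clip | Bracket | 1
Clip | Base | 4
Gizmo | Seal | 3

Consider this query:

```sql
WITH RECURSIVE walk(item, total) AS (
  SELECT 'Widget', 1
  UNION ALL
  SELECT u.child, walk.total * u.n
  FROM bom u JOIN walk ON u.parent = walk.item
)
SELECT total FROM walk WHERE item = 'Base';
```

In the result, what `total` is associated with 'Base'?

8

Base: (Widget, total=1).
Iteration 1: components of {Widget} -> Cap = 1*4 = 4, Clip = 1*2 = 2, Ring = 1*3 = 3.
Iteration 2: components of {Cap,Clip,Ring} -> Base = 2*4 = 8, Bracket = 2*1 = 2, Gizmo = 2*3 = 6.
Iteration 3: components of {Base,Bracket,Gizmo} -> Seal = 6*3 = 18.
Iteration 4: no further components; recursion stops.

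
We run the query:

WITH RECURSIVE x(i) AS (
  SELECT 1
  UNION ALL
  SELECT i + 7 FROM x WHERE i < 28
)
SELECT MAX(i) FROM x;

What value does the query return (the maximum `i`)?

29

Base: i=1.
Iteration 1: 1 < 28 holds -> i = 1 + 7 = 8.
Iteration 2: 8 < 28 holds -> i = 8 + 7 = 15.
Iteration 3: 15 < 28 holds -> i = 15 + 7 = 22.
Iteration 4: 22 < 28 holds -> i = 22 + 7 = 29.
Iteration 5: 29 < 28 fails; recursion stops.
i values: 1, 8, 15, 22, 29; the maximum is 29.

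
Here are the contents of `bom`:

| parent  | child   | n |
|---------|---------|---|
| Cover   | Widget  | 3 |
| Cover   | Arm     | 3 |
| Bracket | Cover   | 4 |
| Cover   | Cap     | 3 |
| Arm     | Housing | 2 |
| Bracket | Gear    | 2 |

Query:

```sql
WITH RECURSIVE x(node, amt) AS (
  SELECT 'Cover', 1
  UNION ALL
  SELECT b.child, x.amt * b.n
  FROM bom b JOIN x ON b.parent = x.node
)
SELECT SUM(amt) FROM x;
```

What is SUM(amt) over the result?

Base: (Cover, amt=1).
Iteration 1: components of {Cover} -> Arm = 1*3 = 3, Cap = 1*3 = 3, Widget = 1*3 = 3.
Iteration 2: components of {Arm,Cap,Widget} -> Housing = 3*2 = 6.
Iteration 3: no further components; recursion stops.
SUM(amt) = 1 + 3 + 3 + 3 + 6 = 16.

16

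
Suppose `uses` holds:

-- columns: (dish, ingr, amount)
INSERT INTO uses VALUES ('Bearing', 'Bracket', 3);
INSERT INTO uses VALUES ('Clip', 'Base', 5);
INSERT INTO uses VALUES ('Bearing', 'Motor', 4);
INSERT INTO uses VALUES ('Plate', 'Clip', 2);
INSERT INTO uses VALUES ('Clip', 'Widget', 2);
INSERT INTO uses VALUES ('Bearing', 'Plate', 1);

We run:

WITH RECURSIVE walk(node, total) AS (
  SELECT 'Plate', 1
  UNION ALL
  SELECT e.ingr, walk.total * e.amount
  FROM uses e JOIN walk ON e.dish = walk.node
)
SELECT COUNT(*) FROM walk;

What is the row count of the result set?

Base: (Plate, total=1).
Iteration 1: components of {Plate} -> Clip = 1*2 = 2.
Iteration 2: components of {Clip} -> Base = 2*5 = 10, Widget = 2*2 = 4.
Iteration 3: no further components; recursion stops.
Total rows emitted: 4.

4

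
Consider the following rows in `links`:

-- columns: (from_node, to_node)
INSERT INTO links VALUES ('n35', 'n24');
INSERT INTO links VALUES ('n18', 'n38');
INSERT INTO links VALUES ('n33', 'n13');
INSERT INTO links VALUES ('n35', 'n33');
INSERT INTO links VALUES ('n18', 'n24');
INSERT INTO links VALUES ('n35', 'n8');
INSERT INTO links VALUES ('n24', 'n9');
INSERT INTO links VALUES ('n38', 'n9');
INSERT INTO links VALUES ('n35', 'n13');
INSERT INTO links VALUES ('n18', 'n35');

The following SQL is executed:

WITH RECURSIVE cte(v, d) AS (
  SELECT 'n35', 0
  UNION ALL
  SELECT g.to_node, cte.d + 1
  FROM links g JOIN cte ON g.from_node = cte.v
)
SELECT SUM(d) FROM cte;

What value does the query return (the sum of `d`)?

8

Base: (n35, d=0).
Iteration 1: edges from {n35} -> (n13, d=1), (n24, d=1), (n33, d=1), (n8, d=1).
Iteration 2: edges from {n13,n24,n33,n8} -> (n13, d=2), (n9, d=2).
Iteration 3: no outgoing edges from {n13,n9}; recursion stops.
SUM(d) = 0 + 1 + 1 + 1 + 1 + 2 + 2 = 8.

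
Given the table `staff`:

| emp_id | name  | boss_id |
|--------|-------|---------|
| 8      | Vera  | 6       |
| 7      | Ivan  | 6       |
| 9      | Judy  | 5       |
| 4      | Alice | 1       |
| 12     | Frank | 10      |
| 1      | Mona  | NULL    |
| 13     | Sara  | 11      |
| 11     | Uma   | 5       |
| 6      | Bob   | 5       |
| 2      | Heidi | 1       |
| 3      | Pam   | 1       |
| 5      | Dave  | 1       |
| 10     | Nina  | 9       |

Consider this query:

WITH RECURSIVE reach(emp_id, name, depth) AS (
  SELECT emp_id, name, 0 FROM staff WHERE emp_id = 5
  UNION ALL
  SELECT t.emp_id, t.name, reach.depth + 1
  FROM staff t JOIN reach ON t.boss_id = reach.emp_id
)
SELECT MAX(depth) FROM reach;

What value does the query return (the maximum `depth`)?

3

Base: emp_id=5 (Dave) at depth 0.
Iteration 1: rows with boss_id in {5} -> Bob (id 6, depth 1), Judy (id 9, depth 1), Uma (id 11, depth 1).
Iteration 2: rows with boss_id in {6,9,11} -> Ivan (id 7, depth 2), Vera (id 8, depth 2), Nina (id 10, depth 2), Sara (id 13, depth 2).
Iteration 3: rows with boss_id in {7,8,10,13} -> Frank (id 12, depth 3).
Iteration 4: no rows with boss_id in {12}; recursion stops.
depth values: 0, 1, 1, 1, 2, 2, 2, 2, 3; the maximum is 3.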